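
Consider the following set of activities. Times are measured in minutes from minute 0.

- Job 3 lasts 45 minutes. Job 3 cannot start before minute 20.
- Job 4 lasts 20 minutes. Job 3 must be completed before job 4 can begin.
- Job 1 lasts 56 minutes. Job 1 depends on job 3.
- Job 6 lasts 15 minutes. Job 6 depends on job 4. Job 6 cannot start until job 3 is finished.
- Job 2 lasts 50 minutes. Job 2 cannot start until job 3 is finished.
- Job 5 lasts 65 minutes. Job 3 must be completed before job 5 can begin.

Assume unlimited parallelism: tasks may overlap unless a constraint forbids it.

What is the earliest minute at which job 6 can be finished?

Job 3 waits on its own release at minute 20, so it starts at minute 20 and finishes at 20 + 45 = minute 65.
Job 4 cannot begin until job 3 (finishes minute 65). It runs from minute 65 to 65 + 20 = minute 85.
Job 6 has to wait for job 4 (finishes minute 85); job 3 (finishes minute 65). The latest of these is minute 85, so job 6 runs minute 85 to 85 + 15 = minute 100.

100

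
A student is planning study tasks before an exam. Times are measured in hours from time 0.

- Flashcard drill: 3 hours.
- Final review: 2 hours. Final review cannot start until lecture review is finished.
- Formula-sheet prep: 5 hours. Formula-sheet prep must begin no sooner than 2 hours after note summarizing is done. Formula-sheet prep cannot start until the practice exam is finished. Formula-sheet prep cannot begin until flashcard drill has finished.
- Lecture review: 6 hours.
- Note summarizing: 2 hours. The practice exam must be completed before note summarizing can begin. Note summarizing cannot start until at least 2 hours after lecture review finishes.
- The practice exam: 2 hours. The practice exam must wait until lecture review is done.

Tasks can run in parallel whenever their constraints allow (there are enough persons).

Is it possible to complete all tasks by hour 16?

Nothing blocks flashcard drill, so it runs from hour 0 to hour 3.
Lecture review can start immediately at hour 0; it finishes at hour 6.
Final review cannot begin until lecture review (finishes hour 6). It runs from hour 6 to 6 + 2 = hour 8.
After lecture review (finishes hour 6), the practice exam can start at hour 6 and finishes at hour 8.
For note summarizing: the practice exam (finishes hour 8); lecture review (finishes hour 6, plus 2-hour gap → hour 8). Taking the maximum gives a start of hour 8, and it finishes at 8 + 2 = hour 10.
Formula-sheet prep needs all of note summarizing (finishes hour 10, plus 2-hour gap → hour 12); the practice exam (finishes hour 8); flashcard drill (finishes hour 3). That puts its earliest start at hour 12; it finishes at 12 + 5 = hour 17.
The earliest everything can be done is hour 17, which is after the deadline of 16, so it is not possible.

No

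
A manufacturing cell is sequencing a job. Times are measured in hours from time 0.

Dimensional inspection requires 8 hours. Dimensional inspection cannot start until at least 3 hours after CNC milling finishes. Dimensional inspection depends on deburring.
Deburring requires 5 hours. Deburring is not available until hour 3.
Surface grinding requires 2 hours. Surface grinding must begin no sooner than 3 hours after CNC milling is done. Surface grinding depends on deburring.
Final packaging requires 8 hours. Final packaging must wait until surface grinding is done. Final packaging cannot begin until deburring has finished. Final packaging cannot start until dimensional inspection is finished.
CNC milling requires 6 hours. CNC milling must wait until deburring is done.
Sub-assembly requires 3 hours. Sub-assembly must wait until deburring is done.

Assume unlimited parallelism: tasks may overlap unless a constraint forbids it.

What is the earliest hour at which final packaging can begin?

25

Deburring waits on its own release at hour 3, so it starts at hour 3 and finishes at 3 + 5 = hour 8.
CNC milling waits on deburring (finishes hour 8), so it starts at hour 8 and finishes at 8 + 6 = hour 14.
For dimensional inspection: CNC milling (finishes hour 14, plus 3-hour gap → hour 17); deburring (finishes hour 8). Taking the maximum gives a start of hour 17, and it finishes at 17 + 8 = hour 25.
Surface grinding has to wait for CNC milling (finishes hour 14, plus 3-hour gap → hour 17); deburring (finishes hour 8). The latest of these is hour 17, so surface grinding runs hour 17 to 17 + 2 = hour 19.
Final packaging waits on surface grinding (finishes hour 19); deburring (finishes hour 8); dimensional inspection (finishes hour 25). The latest of these is hour 25, which is the earliest final packaging can start.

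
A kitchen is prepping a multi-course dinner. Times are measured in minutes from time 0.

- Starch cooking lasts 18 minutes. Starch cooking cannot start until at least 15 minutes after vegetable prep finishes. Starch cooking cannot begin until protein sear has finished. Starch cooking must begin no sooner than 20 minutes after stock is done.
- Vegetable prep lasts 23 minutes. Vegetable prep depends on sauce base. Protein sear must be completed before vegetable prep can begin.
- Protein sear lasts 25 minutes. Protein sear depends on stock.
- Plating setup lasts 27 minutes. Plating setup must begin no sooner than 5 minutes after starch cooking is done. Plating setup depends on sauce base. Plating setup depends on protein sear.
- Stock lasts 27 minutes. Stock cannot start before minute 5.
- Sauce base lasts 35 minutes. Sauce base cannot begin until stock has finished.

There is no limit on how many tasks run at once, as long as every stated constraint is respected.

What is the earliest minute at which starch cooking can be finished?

123

After its own release at minute 5, stock can start at minute 5 and finishes at minute 32.
Protein sear waits on stock (finishes minute 32), so it starts at minute 32 and finishes at 32 + 25 = minute 57.
Sauce base waits on stock (finishes minute 32), so it starts at minute 32 and finishes at 32 + 35 = minute 67.
Vegetable prep cannot start until sauce base (finishes minute 67); protein sear (finishes minute 57). The controlling bound is minute 67, so vegetable prep finishes at 67 + 23 = minute 90.
Starch cooking has to wait for vegetable prep (finishes minute 90, plus 15-minute gap → minute 105); protein sear (finishes minute 57); stock (finishes minute 32, plus 20-minute gap → minute 52). The latest of these is minute 105, so starch cooking runs minute 105 to 105 + 18 = minute 123.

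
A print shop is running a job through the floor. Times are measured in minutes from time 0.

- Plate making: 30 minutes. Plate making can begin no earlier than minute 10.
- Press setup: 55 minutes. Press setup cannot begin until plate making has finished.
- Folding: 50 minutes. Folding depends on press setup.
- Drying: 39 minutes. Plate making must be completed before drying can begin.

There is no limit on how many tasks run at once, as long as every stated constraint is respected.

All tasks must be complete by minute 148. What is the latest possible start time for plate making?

13

To finish by minute 148, folding (duration 50) must start no later than minute 98.
Since folding (must start by minute 98) depends on it, press setup must finish by minute 98. Backing off its 55-minute duration gives a latest start of minute 43.
Drying must finish by minute 148; it takes 39 minutes, so it must start by 148 − 39 = minute 109.
For plate making: press setup (must start by minute 43); drying (must start by minute 109). The most restrictive is minute 43; with a 30-minute duration, plate making must start by minute 13.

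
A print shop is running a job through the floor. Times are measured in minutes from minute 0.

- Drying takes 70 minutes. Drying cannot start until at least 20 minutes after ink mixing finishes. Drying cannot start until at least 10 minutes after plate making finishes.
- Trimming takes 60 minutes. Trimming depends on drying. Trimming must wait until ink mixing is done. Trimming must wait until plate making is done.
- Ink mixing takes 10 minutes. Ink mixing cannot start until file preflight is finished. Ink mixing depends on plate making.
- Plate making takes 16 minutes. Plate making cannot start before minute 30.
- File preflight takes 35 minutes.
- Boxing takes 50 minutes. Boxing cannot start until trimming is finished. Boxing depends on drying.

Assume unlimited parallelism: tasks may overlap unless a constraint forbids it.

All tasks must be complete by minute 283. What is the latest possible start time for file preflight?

38

Boxing must finish by minute 283; it takes 50 minutes, so it must start by 283 − 50 = minute 233.
Trimming must finish before boxing (must start by minute 233). With a 60-minute duration, trimming must start by 233 − 60 = minute 173.
Drying must finish in time for trimming (must start by minute 173); boxing (must start by minute 233). The tightest is minute 173, so drying must start by 173 − 70 = minute 103.
Ink mixing feeds drying (must start by minute 103, minus 20-minute gap → minute 83); trimming (must start by minute 173). Taking the minimum, ink mixing must finish by minute 83 and start by 83 − 10 = minute 73.
File preflight must finish before ink mixing (must start by minute 73). With a 35-minute duration, file preflight must start by 73 − 35 = minute 38.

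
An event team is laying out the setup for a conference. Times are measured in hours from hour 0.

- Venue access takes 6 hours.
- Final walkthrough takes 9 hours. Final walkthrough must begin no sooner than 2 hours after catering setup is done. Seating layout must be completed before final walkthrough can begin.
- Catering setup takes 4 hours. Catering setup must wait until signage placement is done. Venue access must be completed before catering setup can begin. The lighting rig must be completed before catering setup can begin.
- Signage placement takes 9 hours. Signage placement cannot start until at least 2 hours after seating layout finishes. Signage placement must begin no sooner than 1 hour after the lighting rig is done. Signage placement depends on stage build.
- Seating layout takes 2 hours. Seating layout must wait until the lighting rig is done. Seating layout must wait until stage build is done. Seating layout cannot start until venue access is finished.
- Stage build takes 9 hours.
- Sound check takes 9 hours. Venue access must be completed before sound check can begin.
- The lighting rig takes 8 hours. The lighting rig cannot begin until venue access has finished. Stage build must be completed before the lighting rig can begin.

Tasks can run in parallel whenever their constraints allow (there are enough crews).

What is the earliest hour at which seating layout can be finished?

Nothing blocks stage build, so it runs from hour 0 to hour 9.
Venue access can start immediately at hour 0; it finishes at hour 6.
The lighting rig needs all of venue access (finishes hour 6); stage build (finishes hour 9). That puts its earliest start at hour 9; it finishes at 9 + 8 = hour 17.
For seating layout: the lighting rig (finishes hour 17); stage build (finishes hour 9); venue access (finishes hour 6). Taking the maximum gives a start of hour 17, and it finishes at 17 + 2 = hour 19.

19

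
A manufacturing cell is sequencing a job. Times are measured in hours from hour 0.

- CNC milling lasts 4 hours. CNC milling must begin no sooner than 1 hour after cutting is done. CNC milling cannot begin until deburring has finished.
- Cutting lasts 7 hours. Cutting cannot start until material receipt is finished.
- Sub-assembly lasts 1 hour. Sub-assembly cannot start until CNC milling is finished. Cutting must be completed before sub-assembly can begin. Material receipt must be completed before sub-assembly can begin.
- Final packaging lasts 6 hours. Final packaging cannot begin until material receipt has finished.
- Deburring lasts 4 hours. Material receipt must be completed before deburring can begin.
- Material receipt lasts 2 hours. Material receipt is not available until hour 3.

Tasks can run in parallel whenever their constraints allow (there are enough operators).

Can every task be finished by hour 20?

Yes

Material receipt cannot begin until its own release at hour 3. It runs from hour 3 to 3 + 2 = hour 5.
Final packaging cannot begin until material receipt (finishes hour 5). It runs from hour 5 to 5 + 6 = hour 11.
Deburring waits on material receipt (finishes hour 5), so it starts at hour 5 and finishes at 5 + 4 = hour 9.
After material receipt (finishes hour 5), cutting can start at hour 5 and finishes at hour 12.
CNC milling cannot start until cutting (finishes hour 12, plus 1-hour gap → hour 13); deburring (finishes hour 9). The controlling bound is hour 13, so CNC milling finishes at 13 + 4 = hour 17.
Sub-assembly cannot start until CNC milling (finishes hour 17); cutting (finishes hour 12); material receipt (finishes hour 5). The controlling bound is hour 17, so sub-assembly finishes at 17 + 1 = hour 18.
Every task is finished by hour 18, which is no later than the deadline of 20, so the schedule is feasible.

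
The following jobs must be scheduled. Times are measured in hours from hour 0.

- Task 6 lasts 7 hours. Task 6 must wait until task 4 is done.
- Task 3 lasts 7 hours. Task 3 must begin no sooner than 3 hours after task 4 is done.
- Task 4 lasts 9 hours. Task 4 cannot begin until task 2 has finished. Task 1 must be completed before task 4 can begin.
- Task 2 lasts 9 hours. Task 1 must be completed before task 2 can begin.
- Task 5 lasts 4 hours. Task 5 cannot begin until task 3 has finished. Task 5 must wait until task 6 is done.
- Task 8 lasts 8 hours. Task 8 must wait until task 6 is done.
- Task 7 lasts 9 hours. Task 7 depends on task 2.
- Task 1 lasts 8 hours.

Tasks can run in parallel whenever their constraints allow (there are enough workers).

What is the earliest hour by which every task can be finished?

41

Task 1 can start immediately at hour 0; it finishes at hour 8.
Task 2 waits on task 1 (finishes hour 8), so it starts at hour 8 and finishes at 8 + 9 = hour 17.
After task 2 (finishes hour 17), task 7 can start at hour 17 and finishes at hour 26.
Task 4 needs all of task 2 (finishes hour 17); task 1 (finishes hour 8). That puts its earliest start at hour 17; it finishes at 17 + 9 = hour 26.
Task 6 waits on task 4 (finishes hour 26), so it starts at hour 26 and finishes at 26 + 7 = hour 33.
After task 6 (finishes hour 33), task 8 can start at hour 33 and finishes at hour 41.
Task 3 cannot begin until task 4 (finishes hour 26, plus 3-hour gap → hour 29). It runs from hour 29 to 29 + 7 = hour 36.
Task 5 has to wait for task 3 (finishes hour 36); task 6 (finishes hour 33). The latest of these is hour 36, so task 5 runs hour 36 to 36 + 4 = hour 40.
All tasks are finished once the last one completes. Finish times: Task 1 at 8, Task 2 at 17, Task 3 at 36, Task 4 at 26, Task 5 at 40, Task 6 at 33, Task 7 at 26, Task 8 at 41. The latest is hour 41.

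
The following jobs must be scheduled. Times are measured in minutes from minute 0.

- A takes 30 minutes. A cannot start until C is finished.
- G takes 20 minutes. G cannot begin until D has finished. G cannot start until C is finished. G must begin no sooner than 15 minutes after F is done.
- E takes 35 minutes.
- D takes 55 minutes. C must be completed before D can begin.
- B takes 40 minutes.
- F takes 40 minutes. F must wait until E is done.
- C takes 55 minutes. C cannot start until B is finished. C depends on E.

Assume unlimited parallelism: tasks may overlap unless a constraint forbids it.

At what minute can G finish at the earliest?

170

E has no prerequisites, so it starts at minute 0 and finishes at minute 35.
F waits on E (finishes minute 35), so it starts at minute 35 and finishes at 35 + 40 = minute 75.
B can start immediately at minute 0; it finishes at minute 40.
C cannot start until B (finishes minute 40); E (finishes minute 35). The controlling bound is minute 40, so C finishes at 40 + 55 = minute 95.
D cannot begin until C (finishes minute 95). It runs from minute 95 to 95 + 55 = minute 150.
G needs all of D (finishes minute 150); C (finishes minute 95); F (finishes minute 75, plus 15-minute gap → minute 90). That puts its earliest start at minute 150; it finishes at 150 + 20 = minute 170.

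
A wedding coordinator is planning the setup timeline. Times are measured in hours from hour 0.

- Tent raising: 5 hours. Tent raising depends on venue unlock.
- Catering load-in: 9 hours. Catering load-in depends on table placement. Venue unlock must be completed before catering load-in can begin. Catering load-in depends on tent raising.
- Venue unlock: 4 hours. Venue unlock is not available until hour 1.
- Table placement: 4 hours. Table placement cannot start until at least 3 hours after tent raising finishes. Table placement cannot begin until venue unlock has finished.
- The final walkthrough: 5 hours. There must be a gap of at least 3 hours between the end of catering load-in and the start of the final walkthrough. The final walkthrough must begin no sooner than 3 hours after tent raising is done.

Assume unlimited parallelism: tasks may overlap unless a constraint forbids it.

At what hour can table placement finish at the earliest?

Venue unlock waits on its own release at hour 1, so it starts at hour 1 and finishes at 1 + 4 = hour 5.
Tent raising cannot begin until venue unlock (finishes hour 5). It runs from hour 5 to 5 + 5 = hour 10.
For table placement: tent raising (finishes hour 10, plus 3-hour gap → hour 13); venue unlock (finishes hour 5). Taking the maximum gives a start of hour 13, and it finishes at 13 + 4 = hour 17.

17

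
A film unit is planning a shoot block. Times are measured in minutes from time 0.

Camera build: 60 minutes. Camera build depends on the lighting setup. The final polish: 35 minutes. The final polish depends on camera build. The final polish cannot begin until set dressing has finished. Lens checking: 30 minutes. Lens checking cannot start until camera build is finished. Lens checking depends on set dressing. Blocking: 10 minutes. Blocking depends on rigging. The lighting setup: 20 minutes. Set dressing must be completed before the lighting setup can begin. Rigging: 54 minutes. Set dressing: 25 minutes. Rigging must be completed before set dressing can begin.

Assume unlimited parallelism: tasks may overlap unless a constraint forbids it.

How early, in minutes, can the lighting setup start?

79

Rigging has no prerequisites, so it starts at minute 0 and finishes at minute 54.
After rigging (finishes minute 54), set dressing can start at minute 54 and finishes at minute 79.
The lighting setup waits on set dressing (finishes minute 79), so the earliest it can start is minute 79.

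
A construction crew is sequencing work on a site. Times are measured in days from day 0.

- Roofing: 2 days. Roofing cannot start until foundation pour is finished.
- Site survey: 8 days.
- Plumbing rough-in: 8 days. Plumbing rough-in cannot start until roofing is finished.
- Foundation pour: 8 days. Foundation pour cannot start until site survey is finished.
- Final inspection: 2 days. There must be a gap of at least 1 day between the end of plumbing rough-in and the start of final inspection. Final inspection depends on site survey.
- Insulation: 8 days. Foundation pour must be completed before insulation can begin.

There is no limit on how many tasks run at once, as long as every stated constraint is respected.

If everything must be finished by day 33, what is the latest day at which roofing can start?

Nothing follows final inspection; the deadline of day 33 is its only limit. It must start by 33 − 2 = day 31.
Plumbing rough-in feeds into final inspection (must start by day 31, minus 1-day gap → day 30); so plumbing rough-in must finish by day 30 and therefore start by day 22.
Roofing must finish before plumbing rough-in (must start by day 22). With a 2-day duration, roofing must start by 22 − 2 = day 20.

20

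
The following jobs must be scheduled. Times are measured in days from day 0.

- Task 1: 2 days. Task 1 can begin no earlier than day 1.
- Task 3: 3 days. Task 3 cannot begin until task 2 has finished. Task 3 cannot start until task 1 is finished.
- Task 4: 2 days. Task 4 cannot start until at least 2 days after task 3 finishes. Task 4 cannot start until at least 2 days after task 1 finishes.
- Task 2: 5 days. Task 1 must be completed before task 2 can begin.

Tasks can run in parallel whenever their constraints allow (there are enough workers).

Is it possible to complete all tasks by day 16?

Yes

Task 1 waits on its own release at day 1, so it starts at day 1 and finishes at 1 + 2 = day 3.
Task 2 cannot begin until task 1 (finishes day 3). It runs from day 3 to 3 + 5 = day 8.
Task 3 cannot start until task 2 (finishes day 8); task 1 (finishes day 3). The controlling bound is day 8, so task 3 finishes at 8 + 3 = day 11.
Task 4 cannot start until task 3 (finishes day 11, plus 2-day gap → day 13); task 1 (finishes day 3, plus 2-day gap → day 5). The controlling bound is day 13, so task 4 finishes at 13 + 2 = day 15.
Every task is finished by day 15, which is no later than the deadline of 16, so the schedule is feasible.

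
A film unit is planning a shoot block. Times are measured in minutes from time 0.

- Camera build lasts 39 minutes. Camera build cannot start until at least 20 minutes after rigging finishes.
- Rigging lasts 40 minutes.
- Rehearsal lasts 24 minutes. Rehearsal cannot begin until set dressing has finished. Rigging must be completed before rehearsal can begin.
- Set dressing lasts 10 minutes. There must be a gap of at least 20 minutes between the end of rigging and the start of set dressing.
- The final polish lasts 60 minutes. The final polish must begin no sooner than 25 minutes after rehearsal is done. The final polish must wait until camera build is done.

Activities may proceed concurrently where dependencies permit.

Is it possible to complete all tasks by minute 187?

Rigging has no prerequisites, so it starts at minute 0 and finishes at minute 40.
After rigging (finishes minute 40, plus 20-minute gap → minute 60), camera build can start at minute 60 and finishes at minute 99.
After rigging (finishes minute 40, plus 20-minute gap → minute 60), set dressing can start at minute 60 and finishes at minute 70.
Rehearsal needs all of set dressing (finishes minute 70); rigging (finishes minute 40). That puts its earliest start at minute 70; it finishes at 70 + 24 = minute 94.
For the final polish: rehearsal (finishes minute 94, plus 25-minute gap → minute 119); camera build (finishes minute 99). Taking the maximum gives a start of minute 119, and it finishes at 119 + 60 = minute 179.
Every task is finished by minute 179, which is no later than the deadline of 187, so the schedule is feasible.

Yes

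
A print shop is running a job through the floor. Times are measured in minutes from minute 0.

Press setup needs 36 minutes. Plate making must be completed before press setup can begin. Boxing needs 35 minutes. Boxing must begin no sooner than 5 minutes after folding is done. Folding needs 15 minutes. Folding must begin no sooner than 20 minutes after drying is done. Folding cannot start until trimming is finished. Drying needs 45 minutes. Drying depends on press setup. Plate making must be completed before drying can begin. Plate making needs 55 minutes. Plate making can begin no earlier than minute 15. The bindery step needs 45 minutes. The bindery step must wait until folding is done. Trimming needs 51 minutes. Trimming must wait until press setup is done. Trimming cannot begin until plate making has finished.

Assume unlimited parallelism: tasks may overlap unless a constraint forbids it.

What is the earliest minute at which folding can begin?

171

Plate making cannot begin until its own release at minute 15. It runs from minute 15 to 15 + 55 = minute 70.
Press setup waits on plate making (finishes minute 70), so it starts at minute 70 and finishes at 70 + 36 = minute 106.
Trimming needs all of press setup (finishes minute 106); plate making (finishes minute 70). That puts its earliest start at minute 106; it finishes at 106 + 51 = minute 157.
Drying needs all of press setup (finishes minute 106); plate making (finishes minute 70). That puts its earliest start at minute 106; it finishes at 106 + 45 = minute 151.
Folding waits on drying (finishes minute 151, plus 20-minute gap → minute 171); trimming (finishes minute 157). The latest of these is minute 171, which is the earliest folding can start.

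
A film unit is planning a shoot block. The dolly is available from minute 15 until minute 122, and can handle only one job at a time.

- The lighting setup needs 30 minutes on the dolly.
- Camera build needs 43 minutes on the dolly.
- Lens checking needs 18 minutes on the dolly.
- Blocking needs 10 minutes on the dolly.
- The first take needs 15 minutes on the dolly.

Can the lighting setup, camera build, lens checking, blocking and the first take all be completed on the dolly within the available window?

The dolly window is 122 − 15 = 107 minutes.
Running back to back, the jobs need 30 + 43 + 18 + 10 + 15 = 116 minutes on the dolly.
Since 116 > 107, they cannot all fit.

No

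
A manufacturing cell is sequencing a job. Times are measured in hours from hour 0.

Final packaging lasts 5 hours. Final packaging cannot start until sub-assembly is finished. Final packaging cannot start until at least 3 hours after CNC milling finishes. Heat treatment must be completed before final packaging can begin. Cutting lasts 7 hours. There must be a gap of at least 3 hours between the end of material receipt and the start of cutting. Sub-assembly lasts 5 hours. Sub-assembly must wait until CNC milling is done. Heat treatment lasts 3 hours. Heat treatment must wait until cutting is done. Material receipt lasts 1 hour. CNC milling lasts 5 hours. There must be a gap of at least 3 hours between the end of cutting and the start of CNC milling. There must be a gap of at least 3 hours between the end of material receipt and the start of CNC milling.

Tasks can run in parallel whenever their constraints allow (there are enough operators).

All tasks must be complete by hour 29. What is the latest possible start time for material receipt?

0

To finish by hour 29, final packaging (duration 5) must start no later than hour 24.
Sub-assembly has to be done before final packaging (must start by hour 24). That means finishing by hour 24, i.e. starting by 24 − 5 = hour 19.
CNC milling has several dependents: sub-assembly (must start by hour 19); final packaging (must start by hour 24, minus 3-hour gap → hour 21). The earliest of those limits is hour 19, so CNC milling must start by 19 − 5 = hour 14.
Heat treatment feeds into final packaging (must start by hour 24); so heat treatment must finish by hour 24 and therefore start by hour 21.
Cutting has several dependents: CNC milling (must start by hour 14, minus 3-hour gap → hour 11); heat treatment (must start by hour 21). The earliest of those limits is hour 11, so cutting must start by 11 − 7 = hour 4.
Material receipt has several dependents: cutting (must start by hour 4, minus 3-hour gap → hour 1); CNC milling (must start by hour 14, minus 3-hour gap → hour 11). The earliest of those limits is hour 1, so material receipt must start by 1 − 1 = hour 0.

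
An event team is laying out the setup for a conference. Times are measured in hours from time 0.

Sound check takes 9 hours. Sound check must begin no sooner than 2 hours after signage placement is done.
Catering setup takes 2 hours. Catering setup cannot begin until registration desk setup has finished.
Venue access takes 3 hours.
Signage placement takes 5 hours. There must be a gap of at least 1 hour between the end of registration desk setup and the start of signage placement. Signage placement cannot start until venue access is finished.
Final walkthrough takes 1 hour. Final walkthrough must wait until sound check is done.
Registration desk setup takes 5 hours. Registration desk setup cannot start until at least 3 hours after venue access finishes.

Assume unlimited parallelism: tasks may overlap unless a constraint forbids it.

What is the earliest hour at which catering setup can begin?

Venue access can start immediately at hour 0; it finishes at hour 3.
After venue access (finishes hour 3, plus 3-hour gap → hour 6), registration desk setup can start at hour 6 and finishes at hour 11.
Catering setup waits on registration desk setup (finishes hour 11), so the earliest it can start is hour 11.

11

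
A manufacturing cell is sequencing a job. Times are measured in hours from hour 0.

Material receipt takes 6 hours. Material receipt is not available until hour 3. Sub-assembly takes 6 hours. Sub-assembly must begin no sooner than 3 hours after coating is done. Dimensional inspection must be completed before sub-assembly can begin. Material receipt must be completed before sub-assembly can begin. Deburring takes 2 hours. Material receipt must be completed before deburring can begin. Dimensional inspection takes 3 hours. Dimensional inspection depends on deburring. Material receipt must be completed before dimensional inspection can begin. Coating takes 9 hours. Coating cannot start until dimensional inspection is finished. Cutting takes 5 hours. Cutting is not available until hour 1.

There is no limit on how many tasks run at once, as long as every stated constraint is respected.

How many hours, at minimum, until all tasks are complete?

Cutting waits on its own release at hour 1, so it starts at hour 1 and finishes at 1 + 5 = hour 6.
Material receipt waits on its own release at hour 3, so it starts at hour 3 and finishes at 3 + 6 = hour 9.
After material receipt (finishes hour 9), deburring can start at hour 9 and finishes at hour 11.
Dimensional inspection has to wait for deburring (finishes hour 11); material receipt (finishes hour 9). The latest of these is hour 11, so dimensional inspection runs hour 11 to 11 + 3 = hour 14.
Coating cannot begin until dimensional inspection (finishes hour 14). It runs from hour 14 to 14 + 9 = hour 23.
Sub-assembly cannot start until coating (finishes hour 23, plus 3-hour gap → hour 26); dimensional inspection (finishes hour 14); material receipt (finishes hour 9). The controlling bound is hour 26, so sub-assembly finishes at 26 + 6 = hour 32.
All tasks are finished once the last one completes. Finish times: Material receipt at 9, Cutting at 6, Deburring at 11, Dimensional inspection at 14, Coating at 23, Sub-assembly at 32. The latest is hour 32.

32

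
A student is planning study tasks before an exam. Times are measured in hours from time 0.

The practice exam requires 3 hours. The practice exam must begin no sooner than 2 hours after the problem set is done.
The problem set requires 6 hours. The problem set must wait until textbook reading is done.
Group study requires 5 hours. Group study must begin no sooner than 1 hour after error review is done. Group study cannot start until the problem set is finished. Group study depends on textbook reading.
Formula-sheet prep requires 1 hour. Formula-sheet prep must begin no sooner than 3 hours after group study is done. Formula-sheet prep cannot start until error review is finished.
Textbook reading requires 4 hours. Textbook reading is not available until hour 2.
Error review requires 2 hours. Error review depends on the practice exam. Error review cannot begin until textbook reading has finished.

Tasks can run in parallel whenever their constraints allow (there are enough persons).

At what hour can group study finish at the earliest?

Textbook reading waits on its own release at hour 2, so it starts at hour 2 and finishes at 2 + 4 = hour 6.
The problem set cannot begin until textbook reading (finishes hour 6). It runs from hour 6 to 6 + 6 = hour 12.
The practice exam waits on the problem set (finishes hour 12, plus 2-hour gap → hour 14), so it starts at hour 14 and finishes at 14 + 3 = hour 17.
Error review needs all of the practice exam (finishes hour 17); textbook reading (finishes hour 6). That puts its earliest start at hour 17; it finishes at 17 + 2 = hour 19.
Group study needs all of error review (finishes hour 19, plus 1-hour gap → hour 20); the problem set (finishes hour 12); textbook reading (finishes hour 6). That puts its earliest start at hour 20; it finishes at 20 + 5 = hour 25.

25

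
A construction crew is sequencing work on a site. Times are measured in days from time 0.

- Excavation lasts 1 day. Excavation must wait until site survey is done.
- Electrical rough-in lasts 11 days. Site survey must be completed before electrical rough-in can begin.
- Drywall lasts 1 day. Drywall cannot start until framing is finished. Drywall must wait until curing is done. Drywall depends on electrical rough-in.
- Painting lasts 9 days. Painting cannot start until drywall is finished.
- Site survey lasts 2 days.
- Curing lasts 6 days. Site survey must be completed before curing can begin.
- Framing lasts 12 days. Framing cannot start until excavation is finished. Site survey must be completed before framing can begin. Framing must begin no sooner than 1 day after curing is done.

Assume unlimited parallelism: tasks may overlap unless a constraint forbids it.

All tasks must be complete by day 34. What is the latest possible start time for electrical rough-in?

13

Painting must finish by day 34; it takes 9 days, so it must start by 34 − 9 = day 25.
Drywall has to be done before painting (must start by day 25). That means finishing by day 25, i.e. starting by 25 − 1 = day 24.
Electrical rough-in must finish before drywall (must start by day 24). With an 11-day duration, electrical rough-in must start by 24 − 11 = day 13.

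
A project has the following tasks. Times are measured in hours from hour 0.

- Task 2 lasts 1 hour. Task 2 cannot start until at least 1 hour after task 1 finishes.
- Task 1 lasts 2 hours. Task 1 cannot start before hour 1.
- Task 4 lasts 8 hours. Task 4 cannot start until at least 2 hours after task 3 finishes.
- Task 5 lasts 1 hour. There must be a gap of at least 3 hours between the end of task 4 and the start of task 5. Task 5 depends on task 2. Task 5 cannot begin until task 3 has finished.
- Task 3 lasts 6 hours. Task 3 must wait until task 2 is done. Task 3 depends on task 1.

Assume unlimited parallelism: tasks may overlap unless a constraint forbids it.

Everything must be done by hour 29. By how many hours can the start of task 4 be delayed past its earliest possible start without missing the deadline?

Task 1 waits on its own release at hour 1, so it starts at hour 1 and finishes at 1 + 2 = hour 3.
Task 2 cannot begin until task 1 (finishes hour 3, plus 1-hour gap → hour 4). It runs from hour 4 to 4 + 1 = hour 5.
Task 3 has to wait for task 2 (finishes hour 5); task 1 (finishes hour 3). The latest of these is hour 5, so task 3 runs hour 5 to 5 + 6 = hour 11.
Task 4 waits on task 3 (finishes hour 11, plus 2-hour gap → hour 13), so it starts at hour 13 and finishes at 13 + 8 = hour 21.

Working backward from the deadline:
To finish by hour 29, task 5 (duration 1) must start no later than hour 28.
Task 4 has to be done before task 5 (must start by hour 28, minus 3-hour gap → hour 25). That means finishing by hour 25, i.e. starting by 25 − 8 = hour 17.
So task 4 can start as early as hour 13 and as late as hour 17, giving 17 − 13 = 4 hours of slack.

4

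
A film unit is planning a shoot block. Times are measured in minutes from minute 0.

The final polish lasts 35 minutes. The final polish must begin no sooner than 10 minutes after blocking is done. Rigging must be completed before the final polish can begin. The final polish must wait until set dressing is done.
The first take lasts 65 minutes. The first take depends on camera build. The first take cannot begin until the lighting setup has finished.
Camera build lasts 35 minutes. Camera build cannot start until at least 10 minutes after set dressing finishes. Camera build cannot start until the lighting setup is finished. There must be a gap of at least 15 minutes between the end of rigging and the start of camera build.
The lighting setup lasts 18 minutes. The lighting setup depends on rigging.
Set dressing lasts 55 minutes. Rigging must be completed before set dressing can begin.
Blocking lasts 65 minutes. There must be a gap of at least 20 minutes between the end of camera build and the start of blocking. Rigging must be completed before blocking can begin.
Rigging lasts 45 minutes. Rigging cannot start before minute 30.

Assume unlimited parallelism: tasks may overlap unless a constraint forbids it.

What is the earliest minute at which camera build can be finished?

Rigging waits on its own release at minute 30, so it starts at minute 30 and finishes at 30 + 45 = minute 75.
The lighting setup waits on rigging (finishes minute 75), so it starts at minute 75 and finishes at 75 + 18 = minute 93.
Set dressing cannot begin until rigging (finishes minute 75). It runs from minute 75 to 75 + 55 = minute 130.
Camera build has to wait for set dressing (finishes minute 130, plus 10-minute gap → minute 140); the lighting setup (finishes minute 93); rigging (finishes minute 75, plus 15-minute gap → minute 90). The latest of these is minute 140, so camera build runs minute 140 to 140 + 35 = minute 175.

175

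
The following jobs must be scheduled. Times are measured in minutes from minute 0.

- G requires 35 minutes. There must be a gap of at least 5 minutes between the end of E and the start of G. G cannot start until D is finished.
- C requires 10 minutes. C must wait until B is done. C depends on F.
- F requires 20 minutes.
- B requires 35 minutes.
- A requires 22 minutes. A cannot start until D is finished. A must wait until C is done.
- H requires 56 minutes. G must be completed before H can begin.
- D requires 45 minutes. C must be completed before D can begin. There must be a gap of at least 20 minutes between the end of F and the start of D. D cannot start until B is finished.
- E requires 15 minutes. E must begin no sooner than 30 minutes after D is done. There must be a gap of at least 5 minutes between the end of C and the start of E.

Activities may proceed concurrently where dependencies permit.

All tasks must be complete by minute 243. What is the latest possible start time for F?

Nothing follows A; the deadline of minute 243 is its only limit. It must start by 243 − 22 = minute 221.
H has no dependents, so it just needs to finish by minute 243. Starting by 243 − 56 = minute 187 achieves that.
G must finish before H (must start by minute 187). With a 35-minute duration, G must start by 187 − 35 = minute 152.
Since G (must start by minute 152, minus 5-minute gap → minute 147) depends on it, E must finish by minute 147. Backing off its 15-minute duration gives a latest start of minute 132.
D feeds A (must start by minute 221); E (must start by minute 132, minus 30-minute gap → minute 102); G (must start by minute 152). Taking the minimum, D must finish by minute 102 and start by 102 − 45 = minute 57.
For C: A (must start by minute 221); D (must start by minute 57); E (must start by minute 132, minus 5-minute gap → minute 127). The most restrictive is minute 57; with a 10-minute duration, C must start by minute 47.
F must finish in time for C (must start by minute 47); D (must start by minute 57, minus 20-minute gap → minute 37). The tightest is minute 37, so F must start by 37 − 20 = minute 17.

17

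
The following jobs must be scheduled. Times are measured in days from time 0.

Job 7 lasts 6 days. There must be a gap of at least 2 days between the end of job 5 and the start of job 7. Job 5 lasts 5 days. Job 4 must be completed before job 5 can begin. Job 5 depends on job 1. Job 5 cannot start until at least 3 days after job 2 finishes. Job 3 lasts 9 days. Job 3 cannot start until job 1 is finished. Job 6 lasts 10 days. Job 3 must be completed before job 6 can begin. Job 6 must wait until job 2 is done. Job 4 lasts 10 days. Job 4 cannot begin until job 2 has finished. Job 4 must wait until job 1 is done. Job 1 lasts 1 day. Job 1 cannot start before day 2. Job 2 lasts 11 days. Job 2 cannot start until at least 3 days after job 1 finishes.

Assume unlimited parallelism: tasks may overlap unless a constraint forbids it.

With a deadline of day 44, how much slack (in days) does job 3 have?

22

After its own release at day 2, job 1 can start at day 2 and finishes at day 3.
Job 3 cannot begin until job 1 (finishes day 3). It runs from day 3 to 3 + 9 = day 12.

Working backward from the deadline:
To finish by day 44, job 6 (duration 10) must start no later than day 34.
Job 3 feeds into job 6 (must start by day 34); so job 3 must finish by day 34 and therefore start by day 25.
So job 3 can start as early as day 3 and as late as day 25, giving 25 − 3 = 22 days of slack.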